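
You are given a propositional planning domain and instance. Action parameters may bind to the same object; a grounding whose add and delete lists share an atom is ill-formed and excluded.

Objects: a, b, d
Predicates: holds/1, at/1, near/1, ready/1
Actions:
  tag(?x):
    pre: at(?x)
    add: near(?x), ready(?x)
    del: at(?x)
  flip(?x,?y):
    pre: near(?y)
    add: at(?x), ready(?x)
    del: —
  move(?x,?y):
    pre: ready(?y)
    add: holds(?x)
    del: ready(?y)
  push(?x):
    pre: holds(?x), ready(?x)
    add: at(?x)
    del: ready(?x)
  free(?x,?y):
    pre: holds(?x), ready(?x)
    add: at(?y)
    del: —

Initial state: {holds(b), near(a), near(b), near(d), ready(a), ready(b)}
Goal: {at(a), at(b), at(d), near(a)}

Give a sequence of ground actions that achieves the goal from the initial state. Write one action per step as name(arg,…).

1. flip(a,a)  →  {at(a), holds(b), near(a), near(b), near(d), ready(a), ready(b)}
2. flip(b,a)  →  {at(a), at(b), holds(b), near(a), near(b), near(d), ready(a), ready(b)}
3. flip(d,a)  →  {at(a), at(b), at(d), holds(b), near(a), near(b), near(d), ready(a), ready(b), ready(d)}

flip(a,a); flip(b,a); flip(d,a)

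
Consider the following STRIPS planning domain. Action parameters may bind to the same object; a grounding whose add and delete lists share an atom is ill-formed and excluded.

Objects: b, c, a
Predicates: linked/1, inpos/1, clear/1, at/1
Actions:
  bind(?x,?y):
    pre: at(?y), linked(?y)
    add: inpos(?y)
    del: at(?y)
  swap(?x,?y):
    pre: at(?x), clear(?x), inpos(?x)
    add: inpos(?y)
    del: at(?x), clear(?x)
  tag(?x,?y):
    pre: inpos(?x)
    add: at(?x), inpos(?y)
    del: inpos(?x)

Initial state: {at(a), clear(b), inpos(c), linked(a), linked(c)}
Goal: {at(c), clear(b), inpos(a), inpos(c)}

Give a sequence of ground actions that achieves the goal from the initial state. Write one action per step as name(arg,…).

bind(b,a); tag(c,b); tag(b,c)

1. bind(b,a)  →  {clear(b), inpos(a), inpos(c), linked(a), linked(c)}
2. tag(c,b)  →  {at(c), clear(b), inpos(a), inpos(b), linked(a), linked(c)}
3. tag(b,c)  →  {at(b), at(c), clear(b), inpos(a), inpos(c), linked(a), linked(c)}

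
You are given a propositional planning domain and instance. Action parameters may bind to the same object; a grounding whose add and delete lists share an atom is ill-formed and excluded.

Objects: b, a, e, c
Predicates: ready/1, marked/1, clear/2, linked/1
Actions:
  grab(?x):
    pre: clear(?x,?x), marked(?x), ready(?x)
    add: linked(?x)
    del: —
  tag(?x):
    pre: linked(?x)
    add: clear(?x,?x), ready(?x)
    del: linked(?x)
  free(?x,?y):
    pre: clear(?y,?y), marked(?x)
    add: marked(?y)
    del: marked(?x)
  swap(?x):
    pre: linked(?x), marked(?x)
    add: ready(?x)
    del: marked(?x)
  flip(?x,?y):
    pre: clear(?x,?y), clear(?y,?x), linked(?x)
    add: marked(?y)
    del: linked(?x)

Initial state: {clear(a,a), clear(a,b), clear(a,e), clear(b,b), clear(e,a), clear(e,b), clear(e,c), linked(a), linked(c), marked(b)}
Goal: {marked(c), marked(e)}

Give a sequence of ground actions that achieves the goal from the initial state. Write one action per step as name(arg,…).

1. tag(c)  →  {clear(a,a), clear(a,b), clear(a,e), clear(b,b), clear(c,c), clear(e,a), clear(e,b), clear(e,c), linked(a), marked(b), ready(c)}
2. free(b,c)  →  {clear(a,a), clear(a,b), clear(a,e), clear(b,b), clear(c,c), clear(e,a), clear(e,b), clear(e,c), linked(a), marked(c), ready(c)}
3. flip(a,e)  →  {clear(a,a), clear(a,b), clear(a,e), clear(b,b), clear(c,c), clear(e,a), clear(e,b), clear(e,c), marked(c), marked(e), ready(c)}

tag(c); free(b,c); flip(a,e)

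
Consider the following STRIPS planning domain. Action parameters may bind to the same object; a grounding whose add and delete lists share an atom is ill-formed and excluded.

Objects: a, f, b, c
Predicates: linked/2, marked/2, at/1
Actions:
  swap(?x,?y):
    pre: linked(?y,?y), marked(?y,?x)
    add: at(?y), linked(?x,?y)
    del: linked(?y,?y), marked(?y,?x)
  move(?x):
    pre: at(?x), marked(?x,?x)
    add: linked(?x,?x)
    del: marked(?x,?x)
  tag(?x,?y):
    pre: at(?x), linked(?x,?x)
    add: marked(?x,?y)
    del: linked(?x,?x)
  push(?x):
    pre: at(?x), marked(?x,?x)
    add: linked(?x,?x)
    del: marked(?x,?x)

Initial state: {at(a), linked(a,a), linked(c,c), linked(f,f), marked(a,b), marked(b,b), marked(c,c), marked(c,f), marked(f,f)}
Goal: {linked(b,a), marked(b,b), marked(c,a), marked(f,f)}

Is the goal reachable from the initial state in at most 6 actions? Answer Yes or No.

Yes

1. swap(f,c)  →  {at(a), at(c), linked(a,a), linked(f,c), linked(f,f), marked(a,b), marked(b,b), marked(c,c), marked(f,f)}
2. swap(b,a)  →  {at(a), at(c), linked(b,a), linked(f,c), linked(f,f), marked(b,b), marked(c,c), marked(f,f)}
3. move(c)  →  {at(a), at(c), linked(b,a), linked(c,c), linked(f,c), linked(f,f), marked(b,b), marked(f,f)}
4. tag(c,a)  →  {at(a), at(c), linked(b,a), linked(f,c), linked(f,f), marked(b,b), marked(c,a), marked(f,f)}
optimal plan length = 4; 4 ≤ 6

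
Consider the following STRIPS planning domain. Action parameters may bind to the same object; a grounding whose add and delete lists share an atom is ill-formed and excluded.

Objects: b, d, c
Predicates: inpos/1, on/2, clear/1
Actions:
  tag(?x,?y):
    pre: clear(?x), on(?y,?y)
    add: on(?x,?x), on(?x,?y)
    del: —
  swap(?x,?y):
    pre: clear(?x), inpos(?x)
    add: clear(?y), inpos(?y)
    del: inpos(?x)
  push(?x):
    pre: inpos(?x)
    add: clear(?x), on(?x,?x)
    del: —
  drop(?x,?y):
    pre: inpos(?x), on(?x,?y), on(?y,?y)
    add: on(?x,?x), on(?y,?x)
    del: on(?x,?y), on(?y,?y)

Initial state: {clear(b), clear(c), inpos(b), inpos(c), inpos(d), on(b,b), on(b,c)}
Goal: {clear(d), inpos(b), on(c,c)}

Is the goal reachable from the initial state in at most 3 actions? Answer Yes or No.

1. tag(c,b)  →  {clear(b), clear(c), inpos(b), inpos(c), inpos(d), on(b,b), on(b,c), on(c,b), on(c,c)}
2. swap(c,d)  →  {clear(b), clear(c), clear(d), inpos(b), inpos(d), on(b,b), on(b,c), on(c,b), on(c,c)}
optimal plan length = 2; 2 ≤ 3

Yes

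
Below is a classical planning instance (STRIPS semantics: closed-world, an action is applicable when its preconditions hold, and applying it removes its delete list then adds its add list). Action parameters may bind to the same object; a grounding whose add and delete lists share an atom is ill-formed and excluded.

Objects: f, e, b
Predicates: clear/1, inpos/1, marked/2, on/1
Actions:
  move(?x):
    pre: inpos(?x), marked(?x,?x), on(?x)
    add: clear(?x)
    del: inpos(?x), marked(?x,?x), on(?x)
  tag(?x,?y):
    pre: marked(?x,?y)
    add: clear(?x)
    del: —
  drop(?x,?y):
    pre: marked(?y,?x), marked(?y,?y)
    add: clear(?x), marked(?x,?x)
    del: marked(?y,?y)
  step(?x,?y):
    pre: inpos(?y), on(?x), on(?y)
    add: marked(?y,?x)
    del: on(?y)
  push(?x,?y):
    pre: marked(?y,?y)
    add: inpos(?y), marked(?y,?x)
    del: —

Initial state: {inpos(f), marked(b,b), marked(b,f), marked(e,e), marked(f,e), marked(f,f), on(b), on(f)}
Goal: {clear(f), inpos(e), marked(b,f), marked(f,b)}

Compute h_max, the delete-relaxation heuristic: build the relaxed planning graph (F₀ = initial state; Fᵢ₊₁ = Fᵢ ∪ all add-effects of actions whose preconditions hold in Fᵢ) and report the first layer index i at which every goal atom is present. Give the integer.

F0 = init (8 atoms)
F1 = F0 ∪ {clear(b), clear(e), clear(f), inpos(b), inpos(e), marked(b,e), marked(e,b), marked(e,f), marked(f,b)}  (17 atoms)
goal ⊆ F1  ⇒  h_max = 1

1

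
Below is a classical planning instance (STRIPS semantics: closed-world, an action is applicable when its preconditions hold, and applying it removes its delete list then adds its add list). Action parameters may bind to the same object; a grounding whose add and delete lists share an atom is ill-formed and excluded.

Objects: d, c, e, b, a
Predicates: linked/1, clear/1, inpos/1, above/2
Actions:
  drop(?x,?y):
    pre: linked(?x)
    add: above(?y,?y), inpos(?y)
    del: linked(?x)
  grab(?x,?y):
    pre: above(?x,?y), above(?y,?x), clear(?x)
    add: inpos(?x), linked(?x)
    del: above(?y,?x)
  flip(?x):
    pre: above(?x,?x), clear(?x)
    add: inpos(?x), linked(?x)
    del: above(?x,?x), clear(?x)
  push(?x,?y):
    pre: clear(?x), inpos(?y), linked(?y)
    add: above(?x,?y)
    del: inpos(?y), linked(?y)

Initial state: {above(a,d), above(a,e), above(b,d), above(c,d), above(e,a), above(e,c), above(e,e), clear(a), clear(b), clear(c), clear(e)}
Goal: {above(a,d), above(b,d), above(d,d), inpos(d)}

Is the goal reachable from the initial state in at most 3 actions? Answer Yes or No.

1. grab(e,e)  →  {above(a,d), above(a,e), above(b,d), above(c,d), above(e,a), above(e,c), clear(a), clear(b), clear(c), clear(e), inpos(e), linked(e)}
2. drop(e,d)  →  {above(a,d), above(a,e), above(b,d), above(c,d), above(d,d), above(e,a), above(e,c), clear(a), clear(b), clear(c), clear(e), inpos(d), inpos(e)}
optimal plan length = 2; 2 ≤ 3

Yes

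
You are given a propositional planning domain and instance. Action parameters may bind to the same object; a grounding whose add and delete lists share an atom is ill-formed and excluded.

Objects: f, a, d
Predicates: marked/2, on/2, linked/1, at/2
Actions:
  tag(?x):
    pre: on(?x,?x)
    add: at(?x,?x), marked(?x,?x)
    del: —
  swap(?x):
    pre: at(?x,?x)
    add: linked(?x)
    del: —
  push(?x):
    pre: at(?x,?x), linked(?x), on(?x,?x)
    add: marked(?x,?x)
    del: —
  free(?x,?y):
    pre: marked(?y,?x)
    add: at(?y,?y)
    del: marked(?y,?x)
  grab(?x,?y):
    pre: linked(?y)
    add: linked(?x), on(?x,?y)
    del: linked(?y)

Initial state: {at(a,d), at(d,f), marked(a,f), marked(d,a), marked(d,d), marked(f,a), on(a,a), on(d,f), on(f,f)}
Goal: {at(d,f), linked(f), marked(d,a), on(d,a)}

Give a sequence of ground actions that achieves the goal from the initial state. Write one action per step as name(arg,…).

1. tag(a)  →  {at(a,a), at(a,d), at(d,f), marked(a,a), marked(a,f), marked(d,a), marked(d,d), marked(f,a), on(a,a), on(d,f), on(f,f)}
2. swap(a)  →  {at(a,a), at(a,d), at(d,f), linked(a), marked(a,a), marked(a,f), marked(d,a), marked(d,d), marked(f,a), on(a,a), on(d,f), on(f,f)}
3. grab(d,a)  →  {at(a,a), at(a,d), at(d,f), linked(d), marked(a,a), marked(a,f), marked(d,a), marked(d,d), marked(f,a), on(a,a), on(d,a), on(d,f), on(f,f)}
4. grab(f,d)  →  {at(a,a), at(a,d), at(d,f), linked(f), marked(a,a), marked(a,f), marked(d,a), marked(d,d), marked(f,a), on(a,a), on(d,a), on(d,f), on(f,d), on(f,f)}

tag(a); swap(a); grab(d,a); grab(f,d)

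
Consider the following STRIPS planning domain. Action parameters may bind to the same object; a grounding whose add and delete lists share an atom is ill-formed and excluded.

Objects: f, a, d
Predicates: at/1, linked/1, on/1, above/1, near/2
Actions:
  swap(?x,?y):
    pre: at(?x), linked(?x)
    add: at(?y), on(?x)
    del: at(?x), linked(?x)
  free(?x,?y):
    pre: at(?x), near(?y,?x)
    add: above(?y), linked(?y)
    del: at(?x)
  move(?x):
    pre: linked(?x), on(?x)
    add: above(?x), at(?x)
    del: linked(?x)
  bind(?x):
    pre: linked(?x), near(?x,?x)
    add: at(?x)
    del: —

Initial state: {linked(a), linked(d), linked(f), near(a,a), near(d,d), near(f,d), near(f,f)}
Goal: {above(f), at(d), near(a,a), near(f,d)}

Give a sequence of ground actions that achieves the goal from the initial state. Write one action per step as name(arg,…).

1. bind(f)  →  {at(f), linked(a), linked(d), linked(f), near(a,a), near(d,d), near(f,d), near(f,f)}
2. free(f,f)  →  {above(f), linked(a), linked(d), linked(f), near(a,a), near(d,d), near(f,d), near(f,f)}
3. bind(d)  →  {above(f), at(d), linked(a), linked(d), linked(f), near(a,a), near(d,d), near(f,d), near(f,f)}

bind(f); free(f,f); bind(d)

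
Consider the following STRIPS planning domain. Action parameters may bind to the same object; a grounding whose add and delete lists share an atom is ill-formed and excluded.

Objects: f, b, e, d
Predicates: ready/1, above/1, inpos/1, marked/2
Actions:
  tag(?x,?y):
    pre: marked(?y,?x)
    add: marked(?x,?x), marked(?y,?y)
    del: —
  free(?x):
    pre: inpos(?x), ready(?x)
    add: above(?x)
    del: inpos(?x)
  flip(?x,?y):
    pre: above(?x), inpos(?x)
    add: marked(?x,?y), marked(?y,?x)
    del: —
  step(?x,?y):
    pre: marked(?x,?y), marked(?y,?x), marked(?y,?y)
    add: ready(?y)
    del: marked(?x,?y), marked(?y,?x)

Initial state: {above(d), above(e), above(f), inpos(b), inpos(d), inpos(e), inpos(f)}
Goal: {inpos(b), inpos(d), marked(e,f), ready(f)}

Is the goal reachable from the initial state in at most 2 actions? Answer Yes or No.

1. flip(f,f)  →  {above(d), above(e), above(f), inpos(b), inpos(d), inpos(e), inpos(f), marked(f,f)}
2. flip(f,e)  →  {above(d), above(e), above(f), inpos(b), inpos(d), inpos(e), inpos(f), marked(e,f), marked(f,e), marked(f,f)}
3. step(f,f)  →  {above(d), above(e), above(f), inpos(b), inpos(d), inpos(e), inpos(f), marked(e,f), marked(f,e), ready(f)}
optimal plan length = 3; 3 > 2

No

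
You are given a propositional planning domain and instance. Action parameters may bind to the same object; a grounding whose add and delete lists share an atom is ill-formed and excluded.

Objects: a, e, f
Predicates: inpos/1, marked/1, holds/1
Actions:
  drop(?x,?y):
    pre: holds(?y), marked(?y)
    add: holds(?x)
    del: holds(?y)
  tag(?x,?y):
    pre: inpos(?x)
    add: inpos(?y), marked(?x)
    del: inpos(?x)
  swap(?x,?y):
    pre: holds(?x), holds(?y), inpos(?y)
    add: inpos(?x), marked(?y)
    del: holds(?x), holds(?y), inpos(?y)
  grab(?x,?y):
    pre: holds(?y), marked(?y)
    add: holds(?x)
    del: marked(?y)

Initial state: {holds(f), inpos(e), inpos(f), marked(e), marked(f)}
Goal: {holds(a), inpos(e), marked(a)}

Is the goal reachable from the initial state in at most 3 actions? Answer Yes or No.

Yes

1. drop(a,f)  →  {holds(a), inpos(e), inpos(f), marked(e), marked(f)}
2. tag(e,a)  →  {holds(a), inpos(a), inpos(f), marked(e), marked(f)}
3. tag(a,e)  →  {holds(a), inpos(e), inpos(f), marked(a), marked(e), marked(f)}
optimal plan length = 3; 3 ≤ 3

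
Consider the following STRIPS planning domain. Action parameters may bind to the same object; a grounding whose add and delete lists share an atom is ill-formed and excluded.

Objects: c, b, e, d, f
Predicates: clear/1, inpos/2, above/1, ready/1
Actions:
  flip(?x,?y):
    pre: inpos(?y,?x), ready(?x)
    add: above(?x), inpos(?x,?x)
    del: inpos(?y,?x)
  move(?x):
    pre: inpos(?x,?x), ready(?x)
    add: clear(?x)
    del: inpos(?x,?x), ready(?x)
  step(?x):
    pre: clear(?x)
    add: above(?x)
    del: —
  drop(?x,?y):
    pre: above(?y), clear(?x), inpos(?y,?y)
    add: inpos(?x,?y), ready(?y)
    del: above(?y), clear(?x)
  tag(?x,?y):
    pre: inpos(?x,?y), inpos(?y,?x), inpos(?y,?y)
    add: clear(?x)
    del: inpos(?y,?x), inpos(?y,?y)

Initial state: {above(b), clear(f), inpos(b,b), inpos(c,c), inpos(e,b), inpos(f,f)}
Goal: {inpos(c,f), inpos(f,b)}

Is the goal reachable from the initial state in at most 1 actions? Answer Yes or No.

1. step(f)  →  {above(b), above(f), clear(f), inpos(b,b), inpos(c,c), inpos(e,b), inpos(f,f)}
2. drop(f,b)  →  {above(f), inpos(b,b), inpos(c,c), inpos(e,b), inpos(f,b), inpos(f,f), ready(b)}
3. tag(c,c)  →  {above(f), clear(c), inpos(b,b), inpos(e,b), inpos(f,b), inpos(f,f), ready(b)}
4. drop(c,f)  →  {inpos(b,b), inpos(c,f), inpos(e,b), inpos(f,b), inpos(f,f), ready(b), ready(f)}
optimal plan length = 4; 4 > 1

No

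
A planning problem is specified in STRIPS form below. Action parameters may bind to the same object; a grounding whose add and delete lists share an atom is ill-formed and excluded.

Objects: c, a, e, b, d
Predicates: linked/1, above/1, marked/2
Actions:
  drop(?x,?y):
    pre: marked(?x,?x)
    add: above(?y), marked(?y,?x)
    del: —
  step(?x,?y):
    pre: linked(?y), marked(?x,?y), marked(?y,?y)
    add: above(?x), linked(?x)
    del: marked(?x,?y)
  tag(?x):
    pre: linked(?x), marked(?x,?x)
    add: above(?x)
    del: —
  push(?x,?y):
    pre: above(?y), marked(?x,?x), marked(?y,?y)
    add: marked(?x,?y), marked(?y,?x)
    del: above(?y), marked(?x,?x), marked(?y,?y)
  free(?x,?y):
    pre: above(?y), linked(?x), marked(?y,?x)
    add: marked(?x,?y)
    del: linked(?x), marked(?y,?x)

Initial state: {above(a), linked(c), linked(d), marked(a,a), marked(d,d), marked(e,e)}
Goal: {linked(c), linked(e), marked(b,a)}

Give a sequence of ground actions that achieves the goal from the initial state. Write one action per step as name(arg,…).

drop(a,b); drop(d,e); step(e,d)

1. drop(a,b)  →  {above(a), above(b), linked(c), linked(d), marked(a,a), marked(b,a), marked(d,d), marked(e,e)}
2. drop(d,e)  →  {above(a), above(b), above(e), linked(c), linked(d), marked(a,a), marked(b,a), marked(d,d), marked(e,d), marked(e,e)}
3. step(e,d)  →  {above(a), above(b), above(e), linked(c), linked(d), linked(e), marked(a,a), marked(b,a), marked(d,d), marked(e,e)}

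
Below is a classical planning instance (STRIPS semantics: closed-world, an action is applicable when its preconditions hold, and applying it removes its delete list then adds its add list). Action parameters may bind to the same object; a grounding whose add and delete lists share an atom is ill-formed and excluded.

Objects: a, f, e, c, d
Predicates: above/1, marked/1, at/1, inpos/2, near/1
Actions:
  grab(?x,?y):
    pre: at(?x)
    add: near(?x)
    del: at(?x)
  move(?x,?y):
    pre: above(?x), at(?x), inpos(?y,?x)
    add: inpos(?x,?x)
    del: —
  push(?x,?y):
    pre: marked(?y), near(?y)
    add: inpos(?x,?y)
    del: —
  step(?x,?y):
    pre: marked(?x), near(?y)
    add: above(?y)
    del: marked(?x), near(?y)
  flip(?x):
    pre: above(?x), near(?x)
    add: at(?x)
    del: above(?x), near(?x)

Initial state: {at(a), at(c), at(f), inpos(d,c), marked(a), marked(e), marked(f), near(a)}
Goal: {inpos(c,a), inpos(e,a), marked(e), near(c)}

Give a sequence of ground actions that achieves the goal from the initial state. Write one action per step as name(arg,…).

grab(c,a); push(e,a); push(c,a)

1. grab(c,a)  →  {at(a), at(f), inpos(d,c), marked(a), marked(e), marked(f), near(a), near(c)}
2. push(e,a)  →  {at(a), at(f), inpos(d,c), inpos(e,a), marked(a), marked(e), marked(f), near(a), near(c)}
3. push(c,a)  →  {at(a), at(f), inpos(c,a), inpos(d,c), inpos(e,a), marked(a), marked(e), marked(f), near(a), near(c)}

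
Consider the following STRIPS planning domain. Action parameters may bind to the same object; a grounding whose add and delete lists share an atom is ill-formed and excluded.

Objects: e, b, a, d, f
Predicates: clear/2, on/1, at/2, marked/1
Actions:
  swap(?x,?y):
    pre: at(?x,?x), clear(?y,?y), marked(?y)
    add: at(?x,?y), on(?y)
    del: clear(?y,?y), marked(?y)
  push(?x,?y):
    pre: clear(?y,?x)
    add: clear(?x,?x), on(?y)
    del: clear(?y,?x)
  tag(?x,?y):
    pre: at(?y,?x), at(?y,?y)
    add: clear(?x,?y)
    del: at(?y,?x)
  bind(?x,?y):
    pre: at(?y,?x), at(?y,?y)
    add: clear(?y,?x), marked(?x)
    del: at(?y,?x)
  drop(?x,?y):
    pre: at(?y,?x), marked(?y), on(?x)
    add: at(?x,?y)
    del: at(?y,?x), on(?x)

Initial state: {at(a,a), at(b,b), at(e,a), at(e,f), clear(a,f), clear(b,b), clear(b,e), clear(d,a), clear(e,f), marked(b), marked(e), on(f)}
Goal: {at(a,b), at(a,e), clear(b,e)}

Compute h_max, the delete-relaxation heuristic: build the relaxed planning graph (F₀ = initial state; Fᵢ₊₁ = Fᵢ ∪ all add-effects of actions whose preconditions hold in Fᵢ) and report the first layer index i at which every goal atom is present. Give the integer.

F0 = init (12 atoms)
F1 = F0 ∪ {at(a,b), at(f,e), clear(a,a), clear(e,e), clear(f,f), marked(a), on(a), on(b), on(d), on(e)}  (22 atoms)
F2 = F1 ∪ {at(a,e), at(b,a), at(b,e), clear(a,b), clear(b,a)}  (27 atoms)
goal ⊆ F2  ⇒  h_max = 2

2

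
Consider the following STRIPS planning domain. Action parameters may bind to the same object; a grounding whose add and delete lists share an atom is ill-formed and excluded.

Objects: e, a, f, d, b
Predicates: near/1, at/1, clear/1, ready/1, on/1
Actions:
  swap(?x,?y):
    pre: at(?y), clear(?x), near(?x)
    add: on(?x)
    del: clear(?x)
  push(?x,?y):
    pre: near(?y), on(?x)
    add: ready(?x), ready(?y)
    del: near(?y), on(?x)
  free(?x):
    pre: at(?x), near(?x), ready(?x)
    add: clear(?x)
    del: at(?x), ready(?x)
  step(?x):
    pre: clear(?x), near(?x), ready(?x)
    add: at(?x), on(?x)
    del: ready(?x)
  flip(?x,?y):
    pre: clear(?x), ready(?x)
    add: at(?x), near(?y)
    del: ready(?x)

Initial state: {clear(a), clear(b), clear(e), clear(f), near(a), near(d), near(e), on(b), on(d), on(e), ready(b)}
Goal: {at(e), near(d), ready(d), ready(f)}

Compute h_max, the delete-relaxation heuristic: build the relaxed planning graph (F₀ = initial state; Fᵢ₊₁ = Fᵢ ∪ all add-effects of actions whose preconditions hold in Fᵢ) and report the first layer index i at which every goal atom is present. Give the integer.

F0 = init (11 atoms)
F1 = F0 ∪ {at(b), near(b), near(f), ready(a), ready(d), ready(e)}  (17 atoms)
F2 = F1 ∪ {at(a), at(e), on(a), on(f), ready(f)}  (22 atoms)
goal ⊆ F2  ⇒  h_max = 2

2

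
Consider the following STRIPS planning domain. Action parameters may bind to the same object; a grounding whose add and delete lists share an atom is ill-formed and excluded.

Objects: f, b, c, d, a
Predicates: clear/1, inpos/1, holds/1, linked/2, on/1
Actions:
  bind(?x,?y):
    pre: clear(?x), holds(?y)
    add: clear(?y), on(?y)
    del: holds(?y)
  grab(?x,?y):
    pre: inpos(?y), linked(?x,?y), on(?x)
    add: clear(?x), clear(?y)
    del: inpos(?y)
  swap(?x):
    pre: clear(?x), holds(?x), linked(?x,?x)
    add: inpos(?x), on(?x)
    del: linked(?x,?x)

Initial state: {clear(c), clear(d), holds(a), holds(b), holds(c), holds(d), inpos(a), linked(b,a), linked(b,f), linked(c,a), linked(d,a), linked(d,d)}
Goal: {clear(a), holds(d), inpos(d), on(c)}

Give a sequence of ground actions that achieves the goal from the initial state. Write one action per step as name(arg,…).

bind(c,c); bind(c,a); swap(d)

1. bind(c,c)  →  {clear(c), clear(d), holds(a), holds(b), holds(d), inpos(a), linked(b,a), linked(b,f), linked(c,a), linked(d,a), linked(d,d), on(c)}
2. bind(c,a)  →  {clear(a), clear(c), clear(d), holds(b), holds(d), inpos(a), linked(b,a), linked(b,f), linked(c,a), linked(d,a), linked(d,d), on(a), on(c)}
3. swap(d)  →  {clear(a), clear(c), clear(d), holds(b), holds(d), inpos(a), inpos(d), linked(b,a), linked(b,f), linked(c,a), linked(d,a), on(a), on(c), on(d)}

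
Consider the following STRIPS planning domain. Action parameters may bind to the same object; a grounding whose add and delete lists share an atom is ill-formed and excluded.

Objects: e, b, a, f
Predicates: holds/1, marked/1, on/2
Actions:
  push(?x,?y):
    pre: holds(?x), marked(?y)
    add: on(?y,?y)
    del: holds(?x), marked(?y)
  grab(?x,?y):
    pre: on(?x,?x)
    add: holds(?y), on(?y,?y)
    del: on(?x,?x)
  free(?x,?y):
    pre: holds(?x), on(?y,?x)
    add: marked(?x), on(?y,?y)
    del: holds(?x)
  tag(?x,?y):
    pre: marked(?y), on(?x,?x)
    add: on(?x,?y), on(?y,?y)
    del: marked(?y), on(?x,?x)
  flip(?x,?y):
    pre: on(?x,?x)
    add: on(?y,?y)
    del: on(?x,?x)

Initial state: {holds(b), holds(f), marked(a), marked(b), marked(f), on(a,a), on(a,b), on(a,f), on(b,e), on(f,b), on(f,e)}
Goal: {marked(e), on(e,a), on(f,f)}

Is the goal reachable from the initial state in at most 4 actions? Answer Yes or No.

Yes

1. grab(a,e)  →  {holds(b), holds(e), holds(f), marked(a), marked(b), marked(f), on(a,b), on(a,f), on(b,e), on(e,e), on(f,b), on(f,e)}
2. free(e,f)  →  {holds(b), holds(f), marked(a), marked(b), marked(e), marked(f), on(a,b), on(a,f), on(b,e), on(e,e), on(f,b), on(f,e), on(f,f)}
3. tag(e,a)  →  {holds(b), holds(f), marked(b), marked(e), marked(f), on(a,a), on(a,b), on(a,f), on(b,e), on(e,a), on(f,b), on(f,e), on(f,f)}
optimal plan length = 3; 3 ≤ 4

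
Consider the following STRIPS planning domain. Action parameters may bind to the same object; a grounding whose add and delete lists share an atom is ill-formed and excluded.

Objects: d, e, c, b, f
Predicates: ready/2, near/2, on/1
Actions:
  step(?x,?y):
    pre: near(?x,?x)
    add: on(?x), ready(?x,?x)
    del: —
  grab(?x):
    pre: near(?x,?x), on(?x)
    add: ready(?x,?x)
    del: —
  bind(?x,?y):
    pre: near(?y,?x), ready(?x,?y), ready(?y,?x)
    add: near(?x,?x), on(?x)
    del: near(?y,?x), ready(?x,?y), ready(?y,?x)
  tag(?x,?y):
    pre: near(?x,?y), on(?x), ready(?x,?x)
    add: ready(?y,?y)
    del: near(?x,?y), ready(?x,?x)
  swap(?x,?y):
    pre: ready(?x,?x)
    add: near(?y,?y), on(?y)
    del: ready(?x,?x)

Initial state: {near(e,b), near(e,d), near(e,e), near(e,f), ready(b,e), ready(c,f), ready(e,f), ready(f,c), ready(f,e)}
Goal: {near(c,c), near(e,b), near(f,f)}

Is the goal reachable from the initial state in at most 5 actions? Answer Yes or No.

1. step(e,d)  →  {near(e,b), near(e,d), near(e,e), near(e,f), on(e), ready(b,e), ready(c,f), ready(e,e), ready(e,f), ready(f,c), ready(f,e)}
2. bind(f,e)  →  {near(e,b), near(e,d), near(e,e), near(f,f), on(e), on(f), ready(b,e), ready(c,f), ready(e,e), ready(f,c)}
3. swap(e,c)  →  {near(c,c), near(e,b), near(e,d), near(e,e), near(f,f), on(c), on(e), on(f), ready(b,e), ready(c,f), ready(f,c)}
optimal plan length = 3; 3 ≤ 5

Yes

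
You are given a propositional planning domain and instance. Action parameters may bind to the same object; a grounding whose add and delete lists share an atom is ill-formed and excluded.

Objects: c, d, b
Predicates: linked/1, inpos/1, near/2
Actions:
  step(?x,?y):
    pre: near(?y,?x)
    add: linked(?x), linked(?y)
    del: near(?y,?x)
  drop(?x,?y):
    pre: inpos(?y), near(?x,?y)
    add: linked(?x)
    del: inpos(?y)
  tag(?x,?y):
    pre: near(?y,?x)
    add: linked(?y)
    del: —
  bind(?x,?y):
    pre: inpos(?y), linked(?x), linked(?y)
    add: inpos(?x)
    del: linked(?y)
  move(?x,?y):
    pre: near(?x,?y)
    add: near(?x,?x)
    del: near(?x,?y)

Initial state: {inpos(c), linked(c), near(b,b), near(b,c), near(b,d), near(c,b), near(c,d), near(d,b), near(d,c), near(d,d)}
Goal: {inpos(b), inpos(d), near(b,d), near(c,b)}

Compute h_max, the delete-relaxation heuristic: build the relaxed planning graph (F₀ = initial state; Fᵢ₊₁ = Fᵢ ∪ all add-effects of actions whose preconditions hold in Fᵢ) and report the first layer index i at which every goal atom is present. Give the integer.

F0 = init (10 atoms)
F1 = F0 ∪ {linked(b), linked(d), near(c,c)}  (13 atoms)
F2 = F1 ∪ {inpos(b), inpos(d)}  (15 atoms)
goal ⊆ F2  ⇒  h_max = 2

2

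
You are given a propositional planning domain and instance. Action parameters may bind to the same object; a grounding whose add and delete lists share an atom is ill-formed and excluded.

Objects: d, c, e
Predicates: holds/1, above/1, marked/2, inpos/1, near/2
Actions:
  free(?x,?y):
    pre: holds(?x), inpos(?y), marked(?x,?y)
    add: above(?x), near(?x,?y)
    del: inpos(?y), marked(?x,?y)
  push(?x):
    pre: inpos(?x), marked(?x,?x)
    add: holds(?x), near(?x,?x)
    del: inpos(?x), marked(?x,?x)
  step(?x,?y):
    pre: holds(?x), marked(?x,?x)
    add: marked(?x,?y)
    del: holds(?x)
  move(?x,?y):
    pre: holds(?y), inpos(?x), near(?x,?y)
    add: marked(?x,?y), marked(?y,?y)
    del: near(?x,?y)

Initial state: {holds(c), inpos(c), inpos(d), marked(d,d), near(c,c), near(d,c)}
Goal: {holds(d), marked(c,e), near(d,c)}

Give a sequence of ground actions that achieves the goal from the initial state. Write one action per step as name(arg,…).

push(d); move(c,c); step(c,e)

1. push(d)  →  {holds(c), holds(d), inpos(c), near(c,c), near(d,c), near(d,d)}
2. move(c,c)  →  {holds(c), holds(d), inpos(c), marked(c,c), near(d,c), near(d,d)}
3. step(c,e)  →  {holds(d), inpos(c), marked(c,c), marked(c,e), near(d,c), near(d,d)}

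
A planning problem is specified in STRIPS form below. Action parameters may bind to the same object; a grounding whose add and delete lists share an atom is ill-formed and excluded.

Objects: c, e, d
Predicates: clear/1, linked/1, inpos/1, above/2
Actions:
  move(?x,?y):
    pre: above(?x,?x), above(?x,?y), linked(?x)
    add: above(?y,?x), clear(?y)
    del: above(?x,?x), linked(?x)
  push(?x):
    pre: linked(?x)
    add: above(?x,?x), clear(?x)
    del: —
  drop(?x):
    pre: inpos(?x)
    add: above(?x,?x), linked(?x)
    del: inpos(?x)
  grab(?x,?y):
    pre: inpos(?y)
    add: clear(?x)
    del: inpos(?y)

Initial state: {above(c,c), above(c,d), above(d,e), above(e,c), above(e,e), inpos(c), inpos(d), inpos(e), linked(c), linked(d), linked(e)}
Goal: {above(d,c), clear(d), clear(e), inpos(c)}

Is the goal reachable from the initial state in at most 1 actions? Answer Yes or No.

1. move(c,d)  →  {above(c,d), above(d,c), above(d,e), above(e,c), above(e,e), clear(d), inpos(c), inpos(d), inpos(e), linked(d), linked(e)}
2. push(e)  →  {above(c,d), above(d,c), above(d,e), above(e,c), above(e,e), clear(d), clear(e), inpos(c), inpos(d), inpos(e), linked(d), linked(e)}
optimal plan length = 2; 2 > 1

No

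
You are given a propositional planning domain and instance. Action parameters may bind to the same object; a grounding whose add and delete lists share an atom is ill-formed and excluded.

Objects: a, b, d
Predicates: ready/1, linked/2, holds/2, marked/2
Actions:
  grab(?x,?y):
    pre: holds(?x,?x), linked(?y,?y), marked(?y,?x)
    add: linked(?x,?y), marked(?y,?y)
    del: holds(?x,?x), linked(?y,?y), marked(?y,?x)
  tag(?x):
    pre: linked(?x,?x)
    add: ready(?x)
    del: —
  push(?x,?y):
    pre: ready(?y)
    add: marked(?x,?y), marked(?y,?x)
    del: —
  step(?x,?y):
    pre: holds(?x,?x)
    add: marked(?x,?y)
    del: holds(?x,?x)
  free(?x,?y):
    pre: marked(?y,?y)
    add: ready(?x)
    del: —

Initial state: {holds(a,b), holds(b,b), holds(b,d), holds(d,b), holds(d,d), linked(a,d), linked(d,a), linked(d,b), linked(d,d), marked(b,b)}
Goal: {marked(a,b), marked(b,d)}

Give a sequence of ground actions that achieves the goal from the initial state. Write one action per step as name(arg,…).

1. step(b,d)  →  {holds(a,b), holds(b,d), holds(d,b), holds(d,d), linked(a,d), linked(d,a), linked(d,b), linked(d,d), marked(b,b), marked(b,d)}
2. free(a,b)  →  {holds(a,b), holds(b,d), holds(d,b), holds(d,d), linked(a,d), linked(d,a), linked(d,b), linked(d,d), marked(b,b), marked(b,d), ready(a)}
3. push(b,a)  →  {holds(a,b), holds(b,d), holds(d,b), holds(d,d), linked(a,d), linked(d,a), linked(d,b), linked(d,d), marked(a,b), marked(b,a), marked(b,b), marked(b,d), ready(a)}

step(b,d); free(a,b); push(b,a)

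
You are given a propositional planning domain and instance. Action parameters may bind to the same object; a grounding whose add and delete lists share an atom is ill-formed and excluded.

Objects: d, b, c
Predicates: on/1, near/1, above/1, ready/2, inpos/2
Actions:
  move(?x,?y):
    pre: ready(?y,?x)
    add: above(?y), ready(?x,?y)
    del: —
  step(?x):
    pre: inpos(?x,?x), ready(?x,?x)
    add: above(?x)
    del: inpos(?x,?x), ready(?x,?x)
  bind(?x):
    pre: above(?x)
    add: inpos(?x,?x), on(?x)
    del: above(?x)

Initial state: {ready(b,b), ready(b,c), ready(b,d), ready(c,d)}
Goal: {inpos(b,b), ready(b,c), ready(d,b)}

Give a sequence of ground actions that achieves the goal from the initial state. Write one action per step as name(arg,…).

move(d,b); bind(b)

1. move(d,b)  →  {above(b), ready(b,b), ready(b,c), ready(b,d), ready(c,d), ready(d,b)}
2. bind(b)  →  {inpos(b,b), on(b), ready(b,b), ready(b,c), ready(b,d), ready(c,d), ready(d,b)}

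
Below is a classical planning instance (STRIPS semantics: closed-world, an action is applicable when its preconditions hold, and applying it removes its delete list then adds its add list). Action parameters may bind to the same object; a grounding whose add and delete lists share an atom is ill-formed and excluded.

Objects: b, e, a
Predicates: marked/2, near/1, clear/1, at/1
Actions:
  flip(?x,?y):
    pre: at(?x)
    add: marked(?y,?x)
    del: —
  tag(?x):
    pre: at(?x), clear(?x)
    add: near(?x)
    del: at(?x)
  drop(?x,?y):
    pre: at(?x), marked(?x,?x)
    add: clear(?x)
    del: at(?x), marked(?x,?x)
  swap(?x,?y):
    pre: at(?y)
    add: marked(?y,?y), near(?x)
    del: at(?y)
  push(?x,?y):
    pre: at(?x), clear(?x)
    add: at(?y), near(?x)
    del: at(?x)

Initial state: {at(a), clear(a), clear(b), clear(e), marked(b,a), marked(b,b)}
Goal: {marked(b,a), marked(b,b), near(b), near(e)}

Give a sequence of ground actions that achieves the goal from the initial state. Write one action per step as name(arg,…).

1. push(a,b)  →  {at(b), clear(a), clear(b), clear(e), marked(b,a), marked(b,b), near(a)}
2. push(b,e)  →  {at(e), clear(a), clear(b), clear(e), marked(b,a), marked(b,b), near(a), near(b)}
3. tag(e)  →  {clear(a), clear(b), clear(e), marked(b,a), marked(b,b), near(a), near(b), near(e)}

push(a,b); push(b,e); tag(e)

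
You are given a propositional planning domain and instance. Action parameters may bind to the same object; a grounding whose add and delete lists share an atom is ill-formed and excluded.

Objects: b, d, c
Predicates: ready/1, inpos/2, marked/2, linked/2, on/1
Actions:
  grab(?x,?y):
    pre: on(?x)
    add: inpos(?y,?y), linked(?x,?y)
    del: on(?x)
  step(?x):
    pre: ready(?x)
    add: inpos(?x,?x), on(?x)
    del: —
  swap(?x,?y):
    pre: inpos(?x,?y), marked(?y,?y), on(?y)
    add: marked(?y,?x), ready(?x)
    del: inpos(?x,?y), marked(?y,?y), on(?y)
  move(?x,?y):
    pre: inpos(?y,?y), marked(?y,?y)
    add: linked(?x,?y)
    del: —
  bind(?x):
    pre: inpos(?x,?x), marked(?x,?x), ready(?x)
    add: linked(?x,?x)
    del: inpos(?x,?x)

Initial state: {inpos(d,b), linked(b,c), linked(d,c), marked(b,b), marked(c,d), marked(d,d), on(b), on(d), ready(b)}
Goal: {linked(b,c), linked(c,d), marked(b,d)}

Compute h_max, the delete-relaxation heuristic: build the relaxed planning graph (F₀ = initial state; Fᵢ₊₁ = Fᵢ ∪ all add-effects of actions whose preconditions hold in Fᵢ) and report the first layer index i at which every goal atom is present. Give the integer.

F0 = init (9 atoms)
F1 = F0 ∪ {inpos(b,b), inpos(c,c), inpos(d,d), linked(b,b), linked(b,d), linked(d,b), linked(d,d), marked(b,d), ready(d)}  (18 atoms)
F2 = F1 ∪ {linked(c,b), linked(c,d)}  (20 atoms)
goal ⊆ F2  ⇒  h_max = 2

2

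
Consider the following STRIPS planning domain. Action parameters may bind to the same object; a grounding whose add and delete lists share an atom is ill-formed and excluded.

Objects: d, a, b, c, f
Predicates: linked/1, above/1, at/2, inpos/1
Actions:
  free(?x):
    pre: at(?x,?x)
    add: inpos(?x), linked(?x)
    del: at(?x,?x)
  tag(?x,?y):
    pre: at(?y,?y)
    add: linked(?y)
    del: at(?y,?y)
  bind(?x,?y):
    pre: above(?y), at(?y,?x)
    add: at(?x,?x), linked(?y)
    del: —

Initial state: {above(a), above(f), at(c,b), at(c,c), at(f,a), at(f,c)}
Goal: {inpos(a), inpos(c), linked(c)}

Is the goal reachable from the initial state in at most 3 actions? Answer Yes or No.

1. free(c)  →  {above(a), above(f), at(c,b), at(f,a), at(f,c), inpos(c), linked(c)}
2. bind(a,f)  →  {above(a), above(f), at(a,a), at(c,b), at(f,a), at(f,c), inpos(c), linked(c), linked(f)}
3. free(a)  →  {above(a), above(f), at(c,b), at(f,a), at(f,c), inpos(a), inpos(c), linked(a), linked(c), linked(f)}
optimal plan length = 3; 3 ≤ 3

Yes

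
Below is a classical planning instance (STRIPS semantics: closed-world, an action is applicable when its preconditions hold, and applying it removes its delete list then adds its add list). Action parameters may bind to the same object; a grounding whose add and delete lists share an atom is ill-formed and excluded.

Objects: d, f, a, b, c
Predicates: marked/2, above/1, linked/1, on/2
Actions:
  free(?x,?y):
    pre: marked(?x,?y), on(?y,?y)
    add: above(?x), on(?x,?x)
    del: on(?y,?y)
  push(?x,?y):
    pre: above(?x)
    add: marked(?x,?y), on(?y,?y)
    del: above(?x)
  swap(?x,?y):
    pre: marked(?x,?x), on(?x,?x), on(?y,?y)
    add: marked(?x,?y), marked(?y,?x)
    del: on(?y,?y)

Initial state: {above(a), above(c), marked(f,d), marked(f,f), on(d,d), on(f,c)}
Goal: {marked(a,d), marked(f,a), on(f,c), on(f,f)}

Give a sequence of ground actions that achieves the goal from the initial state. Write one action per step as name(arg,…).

1. free(f,d)  →  {above(a), above(c), above(f), marked(f,d), marked(f,f), on(f,c), on(f,f)}
2. push(f,a)  →  {above(a), above(c), marked(f,a), marked(f,d), marked(f,f), on(a,a), on(f,c), on(f,f)}
3. push(a,d)  →  {above(c), marked(a,d), marked(f,a), marked(f,d), marked(f,f), on(a,a), on(d,d), on(f,c), on(f,f)}

free(f,d); push(f,a); push(a,d)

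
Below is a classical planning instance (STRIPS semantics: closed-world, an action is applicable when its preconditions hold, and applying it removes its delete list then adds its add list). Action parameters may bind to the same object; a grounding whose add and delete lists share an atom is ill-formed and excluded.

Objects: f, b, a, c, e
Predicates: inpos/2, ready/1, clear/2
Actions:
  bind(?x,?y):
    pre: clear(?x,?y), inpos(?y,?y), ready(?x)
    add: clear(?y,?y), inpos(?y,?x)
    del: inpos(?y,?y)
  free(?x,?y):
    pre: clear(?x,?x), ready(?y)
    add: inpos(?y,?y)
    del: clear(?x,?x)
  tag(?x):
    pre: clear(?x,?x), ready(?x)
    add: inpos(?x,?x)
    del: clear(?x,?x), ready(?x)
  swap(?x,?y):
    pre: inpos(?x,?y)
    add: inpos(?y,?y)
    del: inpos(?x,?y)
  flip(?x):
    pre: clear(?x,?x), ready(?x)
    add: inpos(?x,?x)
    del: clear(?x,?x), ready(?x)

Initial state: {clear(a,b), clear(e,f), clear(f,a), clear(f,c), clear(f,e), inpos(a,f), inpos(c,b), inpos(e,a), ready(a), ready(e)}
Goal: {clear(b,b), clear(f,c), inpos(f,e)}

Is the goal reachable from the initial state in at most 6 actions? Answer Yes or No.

1. swap(a,f)  →  {clear(a,b), clear(e,f), clear(f,a), clear(f,c), clear(f,e), inpos(c,b), inpos(e,a), inpos(f,f), ready(a), ready(e)}
2. bind(e,f)  →  {clear(a,b), clear(e,f), clear(f,a), clear(f,c), clear(f,e), clear(f,f), inpos(c,b), inpos(e,a), inpos(f,e), ready(a), ready(e)}
3. swap(c,b)  →  {clear(a,b), clear(e,f), clear(f,a), clear(f,c), clear(f,e), clear(f,f), inpos(b,b), inpos(e,a), inpos(f,e), ready(a), ready(e)}
4. bind(a,b)  →  {clear(a,b), clear(b,b), clear(e,f), clear(f,a), clear(f,c), clear(f,e), clear(f,f), inpos(b,a), inpos(e,a), inpos(f,e), ready(a), ready(e)}
optimal plan length = 4; 4 ≤ 6

Yes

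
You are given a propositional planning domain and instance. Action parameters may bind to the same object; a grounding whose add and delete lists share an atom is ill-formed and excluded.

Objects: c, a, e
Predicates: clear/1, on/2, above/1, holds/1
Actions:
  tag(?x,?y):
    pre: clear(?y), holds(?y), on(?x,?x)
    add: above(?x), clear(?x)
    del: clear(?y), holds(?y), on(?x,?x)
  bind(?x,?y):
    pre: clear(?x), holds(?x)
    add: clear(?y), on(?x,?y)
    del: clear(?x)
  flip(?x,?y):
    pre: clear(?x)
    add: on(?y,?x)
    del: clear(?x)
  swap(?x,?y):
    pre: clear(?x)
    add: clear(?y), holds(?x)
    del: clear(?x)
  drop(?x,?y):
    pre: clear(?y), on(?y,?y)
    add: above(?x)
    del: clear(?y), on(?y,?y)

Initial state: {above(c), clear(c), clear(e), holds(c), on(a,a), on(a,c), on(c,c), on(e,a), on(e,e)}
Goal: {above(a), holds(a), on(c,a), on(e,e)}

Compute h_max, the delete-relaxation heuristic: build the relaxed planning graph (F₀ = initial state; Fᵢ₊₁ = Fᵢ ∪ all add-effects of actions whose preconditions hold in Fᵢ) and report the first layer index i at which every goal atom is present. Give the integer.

2

F0 = init (9 atoms)
F1 = F0 ∪ {above(a), above(e), clear(a), holds(e), on(a,e), on(c,a), on(c,e), on(e,c)}  (17 atoms)
F2 = F1 ∪ {holds(a)}  (18 atoms)
goal ⊆ F2  ⇒  h_max = 2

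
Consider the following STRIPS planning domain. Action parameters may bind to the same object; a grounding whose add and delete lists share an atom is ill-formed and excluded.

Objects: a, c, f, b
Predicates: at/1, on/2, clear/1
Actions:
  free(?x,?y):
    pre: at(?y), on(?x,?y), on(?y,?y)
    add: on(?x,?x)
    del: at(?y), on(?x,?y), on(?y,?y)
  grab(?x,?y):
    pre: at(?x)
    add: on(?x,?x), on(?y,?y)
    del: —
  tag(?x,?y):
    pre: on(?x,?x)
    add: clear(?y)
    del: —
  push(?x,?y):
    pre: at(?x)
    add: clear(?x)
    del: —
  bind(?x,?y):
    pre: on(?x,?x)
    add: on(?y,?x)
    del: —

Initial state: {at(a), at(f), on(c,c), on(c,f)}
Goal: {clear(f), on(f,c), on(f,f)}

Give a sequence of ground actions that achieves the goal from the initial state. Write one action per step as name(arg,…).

grab(a,f); tag(a,f); bind(c,f)

1. grab(a,f)  →  {at(a), at(f), on(a,a), on(c,c), on(c,f), on(f,f)}
2. tag(a,f)  →  {at(a), at(f), clear(f), on(a,a), on(c,c), on(c,f), on(f,f)}
3. bind(c,f)  →  {at(a), at(f), clear(f), on(a,a), on(c,c), on(c,f), on(f,c), on(f,f)}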